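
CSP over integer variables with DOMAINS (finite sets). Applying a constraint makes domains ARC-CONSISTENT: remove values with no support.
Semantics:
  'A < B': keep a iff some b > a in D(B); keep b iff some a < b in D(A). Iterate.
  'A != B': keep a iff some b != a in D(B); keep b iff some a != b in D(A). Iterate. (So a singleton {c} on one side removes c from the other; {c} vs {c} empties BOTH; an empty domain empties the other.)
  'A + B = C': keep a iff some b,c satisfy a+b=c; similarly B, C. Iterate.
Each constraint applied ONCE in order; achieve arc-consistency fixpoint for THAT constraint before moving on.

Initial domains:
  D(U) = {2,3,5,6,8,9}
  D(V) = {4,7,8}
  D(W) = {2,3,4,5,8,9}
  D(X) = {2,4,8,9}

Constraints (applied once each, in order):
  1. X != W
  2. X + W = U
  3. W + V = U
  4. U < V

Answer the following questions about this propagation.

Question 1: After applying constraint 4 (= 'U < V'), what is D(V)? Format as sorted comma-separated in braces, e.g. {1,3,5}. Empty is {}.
Answer: {7}

Derivation:
Constraint 1 (X != W) on D(X)={2,4,8,9} D(W)={2,3,4,5,8,9}: no change
Constraint 2 (X + W = U) on D(X)={2,4,8,9} D(W)={2,3,4,5,8,9} D(U)={2,3,5,6,8,9}: X {2,4,8,9}->{2,4}; W {2,3,4,5,8,9}->{2,3,4,5}; U {2,3,5,6,8,9}->{5,6,8,9}
Constraint 3 (W + V = U) on D(W)={2,3,4,5} D(V)={4,7,8} D(U)={5,6,8,9}: W {2,3,4,5}->{2,4,5}; V {4,7,8}->{4,7}; U {5,6,8,9}->{6,8,9}
Constraint 4 (U < V) on D(U)={6,8,9} D(V)={4,7}: U {6,8,9}->{6}; V {4,7}->{7}
So after constraint 4: D(V) = {7}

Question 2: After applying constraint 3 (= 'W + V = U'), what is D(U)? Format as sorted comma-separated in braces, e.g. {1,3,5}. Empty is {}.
Constraint 1 (X != W) on D(X)={2,4,8,9} D(W)={2,3,4,5,8,9}: no change
Constraint 2 (X + W = U) on D(X)={2,4,8,9} D(W)={2,3,4,5,8,9} D(U)={2,3,5,6,8,9}: X {2,4,8,9}->{2,4}; W {2,3,4,5,8,9}->{2,3,4,5}; U {2,3,5,6,8,9}->{5,6,8,9}
Constraint 3 (W + V = U) on D(W)={2,3,4,5} D(V)={4,7,8} D(U)={5,6,8,9}: W {2,3,4,5}->{2,4,5}; V {4,7,8}->{4,7}; U {5,6,8,9}->{6,8,9}
So after constraint 3: D(U) = {6,8,9}

Answer: {6,8,9}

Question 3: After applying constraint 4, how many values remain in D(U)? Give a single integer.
Answer: 1

Derivation:
Constraint 1 (X != W) on D(X)={2,4,8,9} D(W)={2,3,4,5,8,9}: no change
Constraint 2 (X + W = U) on D(X)={2,4,8,9} D(W)={2,3,4,5,8,9} D(U)={2,3,5,6,8,9}: X {2,4,8,9}->{2,4}; W {2,3,4,5,8,9}->{2,3,4,5}; U {2,3,5,6,8,9}->{5,6,8,9}
Constraint 3 (W + V = U) on D(W)={2,3,4,5} D(V)={4,7,8} D(U)={5,6,8,9}: W {2,3,4,5}->{2,4,5}; V {4,7,8}->{4,7}; U {5,6,8,9}->{6,8,9}
Constraint 4 (U < V) on D(U)={6,8,9} D(V)={4,7}: U {6,8,9}->{6}; V {4,7}->{7}
So after constraint 4: D(U)={6}, size = 1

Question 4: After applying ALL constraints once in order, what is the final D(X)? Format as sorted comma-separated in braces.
Answer: {2,4}

Derivation:
Constraint 1 (X != W) on D(X)={2,4,8,9} D(W)={2,3,4,5,8,9}: no change
Constraint 2 (X + W = U) on D(X)={2,4,8,9} D(W)={2,3,4,5,8,9} D(U)={2,3,5,6,8,9}: X {2,4,8,9}->{2,4}; W {2,3,4,5,8,9}->{2,3,4,5}; U {2,3,5,6,8,9}->{5,6,8,9}
Constraint 3 (W + V = U) on D(W)={2,3,4,5} D(V)={4,7,8} D(U)={5,6,8,9}: W {2,3,4,5}->{2,4,5}; V {4,7,8}->{4,7}; U {5,6,8,9}->{6,8,9}
Constraint 4 (U < V) on D(U)={6,8,9} D(V)={4,7}: U {6,8,9}->{6}; V {4,7}->{7}
So after all 4 constraints: D(X) = {2,4}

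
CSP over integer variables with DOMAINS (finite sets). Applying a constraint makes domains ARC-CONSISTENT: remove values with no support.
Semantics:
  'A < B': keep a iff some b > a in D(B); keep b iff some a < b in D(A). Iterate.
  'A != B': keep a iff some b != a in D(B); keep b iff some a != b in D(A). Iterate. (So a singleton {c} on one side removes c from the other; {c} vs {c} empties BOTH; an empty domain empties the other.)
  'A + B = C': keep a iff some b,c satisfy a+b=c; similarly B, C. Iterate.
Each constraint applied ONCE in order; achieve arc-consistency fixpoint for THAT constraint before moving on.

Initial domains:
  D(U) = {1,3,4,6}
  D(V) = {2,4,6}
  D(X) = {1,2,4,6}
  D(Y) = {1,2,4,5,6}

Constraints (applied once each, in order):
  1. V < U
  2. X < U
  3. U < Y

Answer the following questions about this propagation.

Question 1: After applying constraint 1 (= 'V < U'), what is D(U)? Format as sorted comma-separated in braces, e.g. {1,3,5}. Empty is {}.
Answer: {3,4,6}

Derivation:
Constraint 1 (V < U) on D(V)={2,4,6} D(U)={1,3,4,6}: V {2,4,6}->{2,4}; U {1,3,4,6}->{3,4,6}
So after constraint 1: D(U) = {3,4,6}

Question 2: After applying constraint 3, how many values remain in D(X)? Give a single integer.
Constraint 1 (V < U) on D(V)={2,4,6} D(U)={1,3,4,6}: V {2,4,6}->{2,4}; U {1,3,4,6}->{3,4,6}
Constraint 2 (X < U) on D(X)={1,2,4,6} D(U)={3,4,6}: X {1,2,4,6}->{1,2,4}
Constraint 3 (U < Y) on D(U)={3,4,6} D(Y)={1,2,4,5,6}: U {3,4,6}->{3,4}; Y {1,2,4,5,6}->{4,5,6}
So after constraint 3: D(X)={1,2,4}, size = 3

Answer: 3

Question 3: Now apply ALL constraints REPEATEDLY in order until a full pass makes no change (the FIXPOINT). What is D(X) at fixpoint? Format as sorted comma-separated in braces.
Answer: {1,2}

Derivation:
pass 0 (initial): D(X)={1,2,4,6}
pass 1: U {1,3,4,6}->{3,4}; V {2,4,6}->{2,4}; X {1,2,4,6}->{1,2,4}; Y {1,2,4,5,6}->{4,5,6}
pass 2: V {2,4}->{2}; X {1,2,4}->{1,2}
pass 3: no change
Fixpoint after 3 passes: D(X) = {1,2}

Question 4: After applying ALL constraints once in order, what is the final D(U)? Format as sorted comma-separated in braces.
Constraint 1 (V < U) on D(V)={2,4,6} D(U)={1,3,4,6}: V {2,4,6}->{2,4}; U {1,3,4,6}->{3,4,6}
Constraint 2 (X < U) on D(X)={1,2,4,6} D(U)={3,4,6}: X {1,2,4,6}->{1,2,4}
Constraint 3 (U < Y) on D(U)={3,4,6} D(Y)={1,2,4,5,6}: U {3,4,6}->{3,4}; Y {1,2,4,5,6}->{4,5,6}
So after all 3 constraints: D(U) = {3,4}

Answer: {3,4}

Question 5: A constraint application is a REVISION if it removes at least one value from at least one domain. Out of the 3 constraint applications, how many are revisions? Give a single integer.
Answer: 3

Derivation:
Constraint 1 (V < U) on D(V)={2,4,6} D(U)={1,3,4,6}: V {2,4,6}->{2,4}; U {1,3,4,6}->{3,4,6} => REVISION
Constraint 2 (X < U) on D(X)={1,2,4,6} D(U)={3,4,6}: X {1,2,4,6}->{1,2,4} => REVISION
Constraint 3 (U < Y) on D(U)={3,4,6} D(Y)={1,2,4,5,6}: U {3,4,6}->{3,4}; Y {1,2,4,5,6}->{4,5,6} => REVISION
Total revisions = 3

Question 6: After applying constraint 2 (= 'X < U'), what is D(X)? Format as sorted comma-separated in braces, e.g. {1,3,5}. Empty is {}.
Answer: {1,2,4}

Derivation:
Constraint 1 (V < U) on D(V)={2,4,6} D(U)={1,3,4,6}: V {2,4,6}->{2,4}; U {1,3,4,6}->{3,4,6}
Constraint 2 (X < U) on D(X)={1,2,4,6} D(U)={3,4,6}: X {1,2,4,6}->{1,2,4}
So after constraint 2: D(X) = {1,2,4}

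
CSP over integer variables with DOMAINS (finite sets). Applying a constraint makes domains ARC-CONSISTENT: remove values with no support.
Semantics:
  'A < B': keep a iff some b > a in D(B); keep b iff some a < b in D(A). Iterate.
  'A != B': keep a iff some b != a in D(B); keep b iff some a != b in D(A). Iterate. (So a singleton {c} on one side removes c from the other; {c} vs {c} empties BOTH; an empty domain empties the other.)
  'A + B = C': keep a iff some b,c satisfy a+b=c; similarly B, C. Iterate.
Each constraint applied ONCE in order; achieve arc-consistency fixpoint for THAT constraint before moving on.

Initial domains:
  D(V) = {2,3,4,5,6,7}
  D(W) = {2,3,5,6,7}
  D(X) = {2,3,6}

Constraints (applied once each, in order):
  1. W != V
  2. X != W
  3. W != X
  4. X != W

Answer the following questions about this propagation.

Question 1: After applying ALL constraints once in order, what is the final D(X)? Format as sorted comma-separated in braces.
Constraint 1 (W != V) on D(W)={2,3,5,6,7} D(V)={2,3,4,5,6,7}: no change
Constraint 2 (X != W) on D(X)={2,3,6} D(W)={2,3,5,6,7}: no change
Constraint 3 (W != X) on D(W)={2,3,5,6,7} D(X)={2,3,6}: no change
Constraint 4 (X != W) on D(X)={2,3,6} D(W)={2,3,5,6,7}: no change
So after all 4 constraints: D(X) = {2,3,6}

Answer: {2,3,6}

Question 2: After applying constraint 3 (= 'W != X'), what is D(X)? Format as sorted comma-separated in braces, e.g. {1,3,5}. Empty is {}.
Answer: {2,3,6}

Derivation:
Constraint 1 (W != V) on D(W)={2,3,5,6,7} D(V)={2,3,4,5,6,7}: no change
Constraint 2 (X != W) on D(X)={2,3,6} D(W)={2,3,5,6,7}: no change
Constraint 3 (W != X) on D(W)={2,3,5,6,7} D(X)={2,3,6}: no change
So after constraint 3: D(X) = {2,3,6}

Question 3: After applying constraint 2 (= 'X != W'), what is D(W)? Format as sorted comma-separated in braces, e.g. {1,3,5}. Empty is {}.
Constraint 1 (W != V) on D(W)={2,3,5,6,7} D(V)={2,3,4,5,6,7}: no change
Constraint 2 (X != W) on D(X)={2,3,6} D(W)={2,3,5,6,7}: no change
So after constraint 2: D(W) = {2,3,5,6,7}

Answer: {2,3,5,6,7}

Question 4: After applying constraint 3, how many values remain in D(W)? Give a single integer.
Constraint 1 (W != V) on D(W)={2,3,5,6,7} D(V)={2,3,4,5,6,7}: no change
Constraint 2 (X != W) on D(X)={2,3,6} D(W)={2,3,5,6,7}: no change
Constraint 3 (W != X) on D(W)={2,3,5,6,7} D(X)={2,3,6}: no change
So after constraint 3: D(W)={2,3,5,6,7}, size = 5

Answer: 5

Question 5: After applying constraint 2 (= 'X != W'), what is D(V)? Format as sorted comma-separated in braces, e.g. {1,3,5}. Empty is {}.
Constraint 1 (W != V) on D(W)={2,3,5,6,7} D(V)={2,3,4,5,6,7}: no change
Constraint 2 (X != W) on D(X)={2,3,6} D(W)={2,3,5,6,7}: no change
So after constraint 2: D(V) = {2,3,4,5,6,7}

Answer: {2,3,4,5,6,7}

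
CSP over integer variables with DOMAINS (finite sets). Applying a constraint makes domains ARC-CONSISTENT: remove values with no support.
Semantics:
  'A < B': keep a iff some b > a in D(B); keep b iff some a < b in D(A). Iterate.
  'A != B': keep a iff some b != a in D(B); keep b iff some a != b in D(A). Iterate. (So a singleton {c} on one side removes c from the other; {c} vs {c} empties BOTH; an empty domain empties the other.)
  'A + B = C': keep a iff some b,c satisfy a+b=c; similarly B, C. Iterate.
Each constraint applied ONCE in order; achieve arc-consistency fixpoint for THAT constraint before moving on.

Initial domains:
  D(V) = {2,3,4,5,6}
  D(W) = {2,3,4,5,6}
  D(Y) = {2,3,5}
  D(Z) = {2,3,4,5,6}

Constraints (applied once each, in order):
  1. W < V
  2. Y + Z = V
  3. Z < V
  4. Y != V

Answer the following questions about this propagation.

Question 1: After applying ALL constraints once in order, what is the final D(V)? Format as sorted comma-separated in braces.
Constraint 1 (W < V) on D(W)={2,3,4,5,6} D(V)={2,3,4,5,6}: W {2,3,4,5,6}->{2,3,4,5}; V {2,3,4,5,6}->{3,4,5,6}
Constraint 2 (Y + Z = V) on D(Y)={2,3,5} D(Z)={2,3,4,5,6} D(V)={3,4,5,6}: Y {2,3,5}->{2,3}; Z {2,3,4,5,6}->{2,3,4}; V {3,4,5,6}->{4,5,6}
Constraint 3 (Z < V) on D(Z)={2,3,4} D(V)={4,5,6}: no change
Constraint 4 (Y != V) on D(Y)={2,3} D(V)={4,5,6}: no change
So after all 4 constraints: D(V) = {4,5,6}

Answer: {4,5,6}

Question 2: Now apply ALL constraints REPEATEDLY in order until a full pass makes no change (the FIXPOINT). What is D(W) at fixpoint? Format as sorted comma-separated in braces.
Answer: {2,3,4,5}

Derivation:
pass 0 (initial): D(W)={2,3,4,5,6}
pass 1: V {2,3,4,5,6}->{4,5,6}; W {2,3,4,5,6}->{2,3,4,5}; Y {2,3,5}->{2,3}; Z {2,3,4,5,6}->{2,3,4}
pass 2: no change
Fixpoint after 2 passes: D(W) = {2,3,4,5}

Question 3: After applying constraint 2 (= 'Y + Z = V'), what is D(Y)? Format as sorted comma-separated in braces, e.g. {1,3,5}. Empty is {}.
Answer: {2,3}

Derivation:
Constraint 1 (W < V) on D(W)={2,3,4,5,6} D(V)={2,3,4,5,6}: W {2,3,4,5,6}->{2,3,4,5}; V {2,3,4,5,6}->{3,4,5,6}
Constraint 2 (Y + Z = V) on D(Y)={2,3,5} D(Z)={2,3,4,5,6} D(V)={3,4,5,6}: Y {2,3,5}->{2,3}; Z {2,3,4,5,6}->{2,3,4}; V {3,4,5,6}->{4,5,6}
So after constraint 2: D(Y) = {2,3}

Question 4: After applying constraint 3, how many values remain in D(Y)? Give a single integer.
Constraint 1 (W < V) on D(W)={2,3,4,5,6} D(V)={2,3,4,5,6}: W {2,3,4,5,6}->{2,3,4,5}; V {2,3,4,5,6}->{3,4,5,6}
Constraint 2 (Y + Z = V) on D(Y)={2,3,5} D(Z)={2,3,4,5,6} D(V)={3,4,5,6}: Y {2,3,5}->{2,3}; Z {2,3,4,5,6}->{2,3,4}; V {3,4,5,6}->{4,5,6}
Constraint 3 (Z < V) on D(Z)={2,3,4} D(V)={4,5,6}: no change
So after constraint 3: D(Y)={2,3}, size = 2

Answer: 2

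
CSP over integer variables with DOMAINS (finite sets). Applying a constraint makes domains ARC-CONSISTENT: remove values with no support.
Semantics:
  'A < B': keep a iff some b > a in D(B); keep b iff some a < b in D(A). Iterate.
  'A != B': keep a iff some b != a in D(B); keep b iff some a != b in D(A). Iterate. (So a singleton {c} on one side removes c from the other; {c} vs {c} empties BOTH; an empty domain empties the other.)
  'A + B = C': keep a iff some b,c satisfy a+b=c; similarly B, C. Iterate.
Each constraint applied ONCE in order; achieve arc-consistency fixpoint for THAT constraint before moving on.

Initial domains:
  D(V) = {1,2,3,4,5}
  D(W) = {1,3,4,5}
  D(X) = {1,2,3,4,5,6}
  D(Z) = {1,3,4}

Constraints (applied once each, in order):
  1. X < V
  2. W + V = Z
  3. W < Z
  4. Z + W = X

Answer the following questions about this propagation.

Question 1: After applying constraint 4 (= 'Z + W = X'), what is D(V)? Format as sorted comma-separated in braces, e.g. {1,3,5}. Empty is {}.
Answer: {2,3}

Derivation:
Constraint 1 (X < V) on D(X)={1,2,3,4,5,6} D(V)={1,2,3,4,5}: X {1,2,3,4,5,6}->{1,2,3,4}; V {1,2,3,4,5}->{2,3,4,5}
Constraint 2 (W + V = Z) on D(W)={1,3,4,5} D(V)={2,3,4,5} D(Z)={1,3,4}: W {1,3,4,5}->{1}; V {2,3,4,5}->{2,3}; Z {1,3,4}->{3,4}
Constraint 3 (W < Z) on D(W)={1} D(Z)={3,4}: no change
Constraint 4 (Z + W = X) on D(Z)={3,4} D(W)={1} D(X)={1,2,3,4}: Z {3,4}->{3}; X {1,2,3,4}->{4}
So after constraint 4: D(V) = {2,3}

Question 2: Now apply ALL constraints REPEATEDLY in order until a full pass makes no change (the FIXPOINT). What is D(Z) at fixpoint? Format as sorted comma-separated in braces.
Answer: {}

Derivation:
pass 0 (initial): D(Z)={1,3,4}
pass 1: V {1,2,3,4,5}->{2,3}; W {1,3,4,5}->{1}; X {1,2,3,4,5,6}->{4}; Z {1,3,4}->{3}
pass 2: V {2,3}->{}; W {1}->{}; X {4}->{}; Z {3}->{}
pass 3: no change
Fixpoint after 3 passes: D(Z) = {}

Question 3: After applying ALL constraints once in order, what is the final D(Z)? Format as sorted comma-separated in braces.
Constraint 1 (X < V) on D(X)={1,2,3,4,5,6} D(V)={1,2,3,4,5}: X {1,2,3,4,5,6}->{1,2,3,4}; V {1,2,3,4,5}->{2,3,4,5}
Constraint 2 (W + V = Z) on D(W)={1,3,4,5} D(V)={2,3,4,5} D(Z)={1,3,4}: W {1,3,4,5}->{1}; V {2,3,4,5}->{2,3}; Z {1,3,4}->{3,4}
Constraint 3 (W < Z) on D(W)={1} D(Z)={3,4}: no change
Constraint 4 (Z + W = X) on D(Z)={3,4} D(W)={1} D(X)={1,2,3,4}: Z {3,4}->{3}; X {1,2,3,4}->{4}
So after all 4 constraints: D(Z) = {3}

Answer: {3}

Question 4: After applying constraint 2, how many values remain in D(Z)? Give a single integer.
Answer: 2

Derivation:
Constraint 1 (X < V) on D(X)={1,2,3,4,5,6} D(V)={1,2,3,4,5}: X {1,2,3,4,5,6}->{1,2,3,4}; V {1,2,3,4,5}->{2,3,4,5}
Constraint 2 (W + V = Z) on D(W)={1,3,4,5} D(V)={2,3,4,5} D(Z)={1,3,4}: W {1,3,4,5}->{1}; V {2,3,4,5}->{2,3}; Z {1,3,4}->{3,4}
So after constraint 2: D(Z)={3,4}, size = 2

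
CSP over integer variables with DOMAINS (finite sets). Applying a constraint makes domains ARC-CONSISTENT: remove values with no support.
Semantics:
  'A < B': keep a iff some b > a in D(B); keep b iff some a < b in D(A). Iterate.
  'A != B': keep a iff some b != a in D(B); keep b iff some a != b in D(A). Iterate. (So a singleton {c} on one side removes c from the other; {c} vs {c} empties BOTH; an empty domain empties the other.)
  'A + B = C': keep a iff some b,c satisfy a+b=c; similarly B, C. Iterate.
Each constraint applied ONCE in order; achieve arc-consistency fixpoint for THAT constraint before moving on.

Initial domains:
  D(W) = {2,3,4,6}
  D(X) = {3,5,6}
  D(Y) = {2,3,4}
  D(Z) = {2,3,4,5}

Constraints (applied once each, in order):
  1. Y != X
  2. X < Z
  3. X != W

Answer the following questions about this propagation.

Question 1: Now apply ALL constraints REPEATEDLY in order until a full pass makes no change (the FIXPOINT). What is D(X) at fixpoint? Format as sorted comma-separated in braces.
Answer: {3}

Derivation:
pass 0 (initial): D(X)={3,5,6}
pass 1: W {2,3,4,6}->{2,4,6}; X {3,5,6}->{3}; Z {2,3,4,5}->{4,5}
pass 2: Y {2,3,4}->{2,4}
pass 3: no change
Fixpoint after 3 passes: D(X) = {3}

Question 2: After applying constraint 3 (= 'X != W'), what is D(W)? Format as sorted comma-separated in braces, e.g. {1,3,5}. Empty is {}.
Answer: {2,4,6}

Derivation:
Constraint 1 (Y != X) on D(Y)={2,3,4} D(X)={3,5,6}: no change
Constraint 2 (X < Z) on D(X)={3,5,6} D(Z)={2,3,4,5}: X {3,5,6}->{3}; Z {2,3,4,5}->{4,5}
Constraint 3 (X != W) on D(X)={3} D(W)={2,3,4,6}: W {2,3,4,6}->{2,4,6}
So after constraint 3: D(W) = {2,4,6}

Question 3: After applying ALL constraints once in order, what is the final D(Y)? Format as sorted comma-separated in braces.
Answer: {2,3,4}

Derivation:
Constraint 1 (Y != X) on D(Y)={2,3,4} D(X)={3,5,6}: no change
Constraint 2 (X < Z) on D(X)={3,5,6} D(Z)={2,3,4,5}: X {3,5,6}->{3}; Z {2,3,4,5}->{4,5}
Constraint 3 (X != W) on D(X)={3} D(W)={2,3,4,6}: W {2,3,4,6}->{2,4,6}
So after all 3 constraints: D(Y) = {2,3,4}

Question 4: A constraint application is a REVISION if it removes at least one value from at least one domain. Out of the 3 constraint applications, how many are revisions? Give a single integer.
Constraint 1 (Y != X) on D(Y)={2,3,4} D(X)={3,5,6}: no change => not a revision
Constraint 2 (X < Z) on D(X)={3,5,6} D(Z)={2,3,4,5}: X {3,5,6}->{3}; Z {2,3,4,5}->{4,5} => REVISION
Constraint 3 (X != W) on D(X)={3} D(W)={2,3,4,6}: W {2,3,4,6}->{2,4,6} => REVISION
Total revisions = 2

Answer: 2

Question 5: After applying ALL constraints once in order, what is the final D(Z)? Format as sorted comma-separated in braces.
Answer: {4,5}

Derivation:
Constraint 1 (Y != X) on D(Y)={2,3,4} D(X)={3,5,6}: no change
Constraint 2 (X < Z) on D(X)={3,5,6} D(Z)={2,3,4,5}: X {3,5,6}->{3}; Z {2,3,4,5}->{4,5}
Constraint 3 (X != W) on D(X)={3} D(W)={2,3,4,6}: W {2,3,4,6}->{2,4,6}
So after all 3 constraints: D(Z) = {4,5}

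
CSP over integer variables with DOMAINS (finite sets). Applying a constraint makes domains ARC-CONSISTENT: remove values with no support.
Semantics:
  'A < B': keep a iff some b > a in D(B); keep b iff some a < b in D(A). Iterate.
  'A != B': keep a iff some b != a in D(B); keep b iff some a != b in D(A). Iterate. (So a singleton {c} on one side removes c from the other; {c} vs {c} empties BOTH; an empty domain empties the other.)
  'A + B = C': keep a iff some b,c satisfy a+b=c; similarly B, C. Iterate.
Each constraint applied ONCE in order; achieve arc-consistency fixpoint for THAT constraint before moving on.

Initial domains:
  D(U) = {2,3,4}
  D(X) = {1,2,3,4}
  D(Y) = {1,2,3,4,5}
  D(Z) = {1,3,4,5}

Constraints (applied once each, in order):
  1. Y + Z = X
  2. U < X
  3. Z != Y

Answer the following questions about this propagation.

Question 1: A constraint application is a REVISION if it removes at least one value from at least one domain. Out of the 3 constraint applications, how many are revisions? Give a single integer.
Constraint 1 (Y + Z = X) on D(Y)={1,2,3,4,5} D(Z)={1,3,4,5} D(X)={1,2,3,4}: Y {1,2,3,4,5}->{1,2,3}; Z {1,3,4,5}->{1,3}; X {1,2,3,4}->{2,3,4} => REVISION
Constraint 2 (U < X) on D(U)={2,3,4} D(X)={2,3,4}: U {2,3,4}->{2,3}; X {2,3,4}->{3,4} => REVISION
Constraint 3 (Z != Y) on D(Z)={1,3} D(Y)={1,2,3}: no change => not a revision
Total revisions = 2

Answer: 2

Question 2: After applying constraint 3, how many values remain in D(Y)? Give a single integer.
Answer: 3

Derivation:
Constraint 1 (Y + Z = X) on D(Y)={1,2,3,4,5} D(Z)={1,3,4,5} D(X)={1,2,3,4}: Y {1,2,3,4,5}->{1,2,3}; Z {1,3,4,5}->{1,3}; X {1,2,3,4}->{2,3,4}
Constraint 2 (U < X) on D(U)={2,3,4} D(X)={2,3,4}: U {2,3,4}->{2,3}; X {2,3,4}->{3,4}
Constraint 3 (Z != Y) on D(Z)={1,3} D(Y)={1,2,3}: no change
So after constraint 3: D(Y)={1,2,3}, size = 3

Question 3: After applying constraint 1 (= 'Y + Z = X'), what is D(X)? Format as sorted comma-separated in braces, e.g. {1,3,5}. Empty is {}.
Answer: {2,3,4}

Derivation:
Constraint 1 (Y + Z = X) on D(Y)={1,2,3,4,5} D(Z)={1,3,4,5} D(X)={1,2,3,4}: Y {1,2,3,4,5}->{1,2,3}; Z {1,3,4,5}->{1,3}; X {1,2,3,4}->{2,3,4}
So after constraint 1: D(X) = {2,3,4}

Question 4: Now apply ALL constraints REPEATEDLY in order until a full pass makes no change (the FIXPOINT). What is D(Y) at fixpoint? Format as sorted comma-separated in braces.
pass 0 (initial): D(Y)={1,2,3,4,5}
pass 1: U {2,3,4}->{2,3}; X {1,2,3,4}->{3,4}; Y {1,2,3,4,5}->{1,2,3}; Z {1,3,4,5}->{1,3}
pass 2: no change
Fixpoint after 2 passes: D(Y) = {1,2,3}

Answer: {1,2,3}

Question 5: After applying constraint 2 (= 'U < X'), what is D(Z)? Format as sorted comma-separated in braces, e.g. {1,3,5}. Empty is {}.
Constraint 1 (Y + Z = X) on D(Y)={1,2,3,4,5} D(Z)={1,3,4,5} D(X)={1,2,3,4}: Y {1,2,3,4,5}->{1,2,3}; Z {1,3,4,5}->{1,3}; X {1,2,3,4}->{2,3,4}
Constraint 2 (U < X) on D(U)={2,3,4} D(X)={2,3,4}: U {2,3,4}->{2,3}; X {2,3,4}->{3,4}
So after constraint 2: D(Z) = {1,3}

Answer: {1,3}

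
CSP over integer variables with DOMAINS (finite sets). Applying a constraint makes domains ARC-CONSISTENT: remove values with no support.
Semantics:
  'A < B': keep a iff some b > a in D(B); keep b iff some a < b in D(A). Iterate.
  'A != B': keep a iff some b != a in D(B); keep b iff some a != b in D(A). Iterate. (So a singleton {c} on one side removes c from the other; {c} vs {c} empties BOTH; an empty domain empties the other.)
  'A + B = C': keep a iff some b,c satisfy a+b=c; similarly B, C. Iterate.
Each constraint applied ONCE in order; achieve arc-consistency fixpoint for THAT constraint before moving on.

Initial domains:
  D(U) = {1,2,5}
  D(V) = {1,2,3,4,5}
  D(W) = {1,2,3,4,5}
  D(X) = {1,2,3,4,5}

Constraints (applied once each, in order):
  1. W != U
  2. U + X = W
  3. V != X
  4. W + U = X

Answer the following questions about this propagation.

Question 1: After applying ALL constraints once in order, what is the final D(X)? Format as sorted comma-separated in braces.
Constraint 1 (W != U) on D(W)={1,2,3,4,5} D(U)={1,2,5}: no change
Constraint 2 (U + X = W) on D(U)={1,2,5} D(X)={1,2,3,4,5} D(W)={1,2,3,4,5}: U {1,2,5}->{1,2}; X {1,2,3,4,5}->{1,2,3,4}; W {1,2,3,4,5}->{2,3,4,5}
Constraint 3 (V != X) on D(V)={1,2,3,4,5} D(X)={1,2,3,4}: no change
Constraint 4 (W + U = X) on D(W)={2,3,4,5} D(U)={1,2} D(X)={1,2,3,4}: W {2,3,4,5}->{2,3}; X {1,2,3,4}->{3,4}
So after all 4 constraints: D(X) = {3,4}

Answer: {3,4}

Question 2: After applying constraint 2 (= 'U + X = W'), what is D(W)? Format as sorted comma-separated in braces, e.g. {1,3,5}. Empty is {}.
Constraint 1 (W != U) on D(W)={1,2,3,4,5} D(U)={1,2,5}: no change
Constraint 2 (U + X = W) on D(U)={1,2,5} D(X)={1,2,3,4,5} D(W)={1,2,3,4,5}: U {1,2,5}->{1,2}; X {1,2,3,4,5}->{1,2,3,4}; W {1,2,3,4,5}->{2,3,4,5}
So after constraint 2: D(W) = {2,3,4,5}

Answer: {2,3,4,5}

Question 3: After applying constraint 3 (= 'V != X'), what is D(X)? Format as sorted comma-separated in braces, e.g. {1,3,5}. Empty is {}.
Constraint 1 (W != U) on D(W)={1,2,3,4,5} D(U)={1,2,5}: no change
Constraint 2 (U + X = W) on D(U)={1,2,5} D(X)={1,2,3,4,5} D(W)={1,2,3,4,5}: U {1,2,5}->{1,2}; X {1,2,3,4,5}->{1,2,3,4}; W {1,2,3,4,5}->{2,3,4,5}
Constraint 3 (V != X) on D(V)={1,2,3,4,5} D(X)={1,2,3,4}: no change
So after constraint 3: D(X) = {1,2,3,4}

Answer: {1,2,3,4}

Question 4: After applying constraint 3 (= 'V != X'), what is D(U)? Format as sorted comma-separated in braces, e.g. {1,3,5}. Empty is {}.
Constraint 1 (W != U) on D(W)={1,2,3,4,5} D(U)={1,2,5}: no change
Constraint 2 (U + X = W) on D(U)={1,2,5} D(X)={1,2,3,4,5} D(W)={1,2,3,4,5}: U {1,2,5}->{1,2}; X {1,2,3,4,5}->{1,2,3,4}; W {1,2,3,4,5}->{2,3,4,5}
Constraint 3 (V != X) on D(V)={1,2,3,4,5} D(X)={1,2,3,4}: no change
So after constraint 3: D(U) = {1,2}

Answer: {1,2}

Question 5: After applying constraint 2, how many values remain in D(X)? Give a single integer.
Answer: 4

Derivation:
Constraint 1 (W != U) on D(W)={1,2,3,4,5} D(U)={1,2,5}: no change
Constraint 2 (U + X = W) on D(U)={1,2,5} D(X)={1,2,3,4,5} D(W)={1,2,3,4,5}: U {1,2,5}->{1,2}; X {1,2,3,4,5}->{1,2,3,4}; W {1,2,3,4,5}->{2,3,4,5}
So after constraint 2: D(X)={1,2,3,4}, size = 4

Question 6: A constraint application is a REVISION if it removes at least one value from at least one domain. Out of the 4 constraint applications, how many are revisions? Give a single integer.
Answer: 2

Derivation:
Constraint 1 (W != U) on D(W)={1,2,3,4,5} D(U)={1,2,5}: no change => not a revision
Constraint 2 (U + X = W) on D(U)={1,2,5} D(X)={1,2,3,4,5} D(W)={1,2,3,4,5}: U {1,2,5}->{1,2}; X {1,2,3,4,5}->{1,2,3,4}; W {1,2,3,4,5}->{2,3,4,5} => REVISION
Constraint 3 (V != X) on D(V)={1,2,3,4,5} D(X)={1,2,3,4}: no change => not a revision
Constraint 4 (W + U = X) on D(W)={2,3,4,5} D(U)={1,2} D(X)={1,2,3,4}: W {2,3,4,5}->{2,3}; X {1,2,3,4}->{3,4} => REVISION
Total revisions = 2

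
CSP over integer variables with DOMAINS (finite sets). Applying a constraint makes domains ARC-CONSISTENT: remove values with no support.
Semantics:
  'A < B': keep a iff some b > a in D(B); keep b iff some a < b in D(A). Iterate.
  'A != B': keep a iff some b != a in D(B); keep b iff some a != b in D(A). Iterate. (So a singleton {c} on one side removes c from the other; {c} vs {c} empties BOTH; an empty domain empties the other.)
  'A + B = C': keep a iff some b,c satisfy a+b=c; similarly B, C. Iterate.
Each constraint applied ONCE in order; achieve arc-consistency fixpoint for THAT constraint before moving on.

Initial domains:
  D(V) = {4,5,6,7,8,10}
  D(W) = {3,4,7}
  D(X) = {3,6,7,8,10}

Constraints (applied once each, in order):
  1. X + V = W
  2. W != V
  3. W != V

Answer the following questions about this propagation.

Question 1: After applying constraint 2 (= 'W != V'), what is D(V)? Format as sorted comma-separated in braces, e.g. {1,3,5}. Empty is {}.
Answer: {4}

Derivation:
Constraint 1 (X + V = W) on D(X)={3,6,7,8,10} D(V)={4,5,6,7,8,10} D(W)={3,4,7}: X {3,6,7,8,10}->{3}; V {4,5,6,7,8,10}->{4}; W {3,4,7}->{7}
Constraint 2 (W != V) on D(W)={7} D(V)={4}: no change
So after constraint 2: D(V) = {4}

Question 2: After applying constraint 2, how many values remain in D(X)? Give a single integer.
Answer: 1

Derivation:
Constraint 1 (X + V = W) on D(X)={3,6,7,8,10} D(V)={4,5,6,7,8,10} D(W)={3,4,7}: X {3,6,7,8,10}->{3}; V {4,5,6,7,8,10}->{4}; W {3,4,7}->{7}
Constraint 2 (W != V) on D(W)={7} D(V)={4}: no change
So after constraint 2: D(X)={3}, size = 1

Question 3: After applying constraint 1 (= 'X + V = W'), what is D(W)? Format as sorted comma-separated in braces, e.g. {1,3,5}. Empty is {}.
Answer: {7}

Derivation:
Constraint 1 (X + V = W) on D(X)={3,6,7,8,10} D(V)={4,5,6,7,8,10} D(W)={3,4,7}: X {3,6,7,8,10}->{3}; V {4,5,6,7,8,10}->{4}; W {3,4,7}->{7}
So after constraint 1: D(W) = {7}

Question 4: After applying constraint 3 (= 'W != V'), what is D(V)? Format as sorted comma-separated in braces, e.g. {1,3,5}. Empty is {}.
Answer: {4}

Derivation:
Constraint 1 (X + V = W) on D(X)={3,6,7,8,10} D(V)={4,5,6,7,8,10} D(W)={3,4,7}: X {3,6,7,8,10}->{3}; V {4,5,6,7,8,10}->{4}; W {3,4,7}->{7}
Constraint 2 (W != V) on D(W)={7} D(V)={4}: no change
Constraint 3 (W != V) on D(W)={7} D(V)={4}: no change
So after constraint 3: D(V) = {4}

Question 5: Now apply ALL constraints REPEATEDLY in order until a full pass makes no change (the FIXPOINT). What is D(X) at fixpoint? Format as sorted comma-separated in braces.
pass 0 (initial): D(X)={3,6,7,8,10}
pass 1: V {4,5,6,7,8,10}->{4}; W {3,4,7}->{7}; X {3,6,7,8,10}->{3}
pass 2: no change
Fixpoint after 2 passes: D(X) = {3}

Answer: {3}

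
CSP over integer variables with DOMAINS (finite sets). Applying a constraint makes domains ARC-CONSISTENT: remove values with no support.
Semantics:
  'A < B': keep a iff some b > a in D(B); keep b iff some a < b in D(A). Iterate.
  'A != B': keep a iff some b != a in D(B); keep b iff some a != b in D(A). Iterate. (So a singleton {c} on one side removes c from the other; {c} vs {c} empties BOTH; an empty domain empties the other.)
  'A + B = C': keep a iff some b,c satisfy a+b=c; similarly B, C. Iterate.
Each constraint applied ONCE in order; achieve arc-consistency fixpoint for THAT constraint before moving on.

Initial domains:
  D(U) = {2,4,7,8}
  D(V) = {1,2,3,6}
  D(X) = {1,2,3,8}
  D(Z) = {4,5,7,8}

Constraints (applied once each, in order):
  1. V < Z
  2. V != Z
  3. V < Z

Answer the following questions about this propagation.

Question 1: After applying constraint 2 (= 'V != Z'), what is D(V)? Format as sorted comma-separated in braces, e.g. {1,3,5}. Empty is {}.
Constraint 1 (V < Z) on D(V)={1,2,3,6} D(Z)={4,5,7,8}: no change
Constraint 2 (V != Z) on D(V)={1,2,3,6} D(Z)={4,5,7,8}: no change
So after constraint 2: D(V) = {1,2,3,6}

Answer: {1,2,3,6}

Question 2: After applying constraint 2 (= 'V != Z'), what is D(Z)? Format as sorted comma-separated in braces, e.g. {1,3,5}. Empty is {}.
Constraint 1 (V < Z) on D(V)={1,2,3,6} D(Z)={4,5,7,8}: no change
Constraint 2 (V != Z) on D(V)={1,2,3,6} D(Z)={4,5,7,8}: no change
So after constraint 2: D(Z) = {4,5,7,8}

Answer: {4,5,7,8}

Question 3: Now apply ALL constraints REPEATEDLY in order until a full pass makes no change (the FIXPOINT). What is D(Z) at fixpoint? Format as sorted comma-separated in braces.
Answer: {4,5,7,8}

Derivation:
pass 0 (initial): D(Z)={4,5,7,8}
pass 1: no change
Fixpoint after 1 passes: D(Z) = {4,5,7,8}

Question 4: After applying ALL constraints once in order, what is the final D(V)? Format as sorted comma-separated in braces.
Constraint 1 (V < Z) on D(V)={1,2,3,6} D(Z)={4,5,7,8}: no change
Constraint 2 (V != Z) on D(V)={1,2,3,6} D(Z)={4,5,7,8}: no change
Constraint 3 (V < Z) on D(V)={1,2,3,6} D(Z)={4,5,7,8}: no change
So after all 3 constraints: D(V) = {1,2,3,6}

Answer: {1,2,3,6}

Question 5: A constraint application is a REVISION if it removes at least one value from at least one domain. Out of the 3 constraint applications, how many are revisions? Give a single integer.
Constraint 1 (V < Z) on D(V)={1,2,3,6} D(Z)={4,5,7,8}: no change => not a revision
Constraint 2 (V != Z) on D(V)={1,2,3,6} D(Z)={4,5,7,8}: no change => not a revision
Constraint 3 (V < Z) on D(V)={1,2,3,6} D(Z)={4,5,7,8}: no change => not a revision
Total revisions = 0

Answer: 0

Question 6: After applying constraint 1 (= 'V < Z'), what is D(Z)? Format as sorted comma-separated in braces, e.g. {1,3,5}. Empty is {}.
Constraint 1 (V < Z) on D(V)={1,2,3,6} D(Z)={4,5,7,8}: no change
So after constraint 1: D(Z) = {4,5,7,8}

Answer: {4,5,7,8}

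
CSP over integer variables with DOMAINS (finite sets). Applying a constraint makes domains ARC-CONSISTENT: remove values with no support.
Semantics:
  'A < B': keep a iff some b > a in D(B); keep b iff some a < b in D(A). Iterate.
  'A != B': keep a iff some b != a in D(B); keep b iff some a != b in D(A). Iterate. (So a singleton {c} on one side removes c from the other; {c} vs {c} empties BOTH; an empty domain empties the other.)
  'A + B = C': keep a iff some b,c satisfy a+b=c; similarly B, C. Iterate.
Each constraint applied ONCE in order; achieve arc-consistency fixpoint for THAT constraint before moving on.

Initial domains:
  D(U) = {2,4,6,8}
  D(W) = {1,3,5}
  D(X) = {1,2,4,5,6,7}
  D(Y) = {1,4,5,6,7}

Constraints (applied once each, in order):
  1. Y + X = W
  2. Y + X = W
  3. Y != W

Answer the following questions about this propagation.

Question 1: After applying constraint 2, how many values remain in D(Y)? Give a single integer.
Constraint 1 (Y + X = W) on D(Y)={1,4,5,6,7} D(X)={1,2,4,5,6,7} D(W)={1,3,5}: Y {1,4,5,6,7}->{1,4}; X {1,2,4,5,6,7}->{1,2,4}; W {1,3,5}->{3,5}
Constraint 2 (Y + X = W) on D(Y)={1,4} D(X)={1,2,4} D(W)={3,5}: no change
So after constraint 2: D(Y)={1,4}, size = 2

Answer: 2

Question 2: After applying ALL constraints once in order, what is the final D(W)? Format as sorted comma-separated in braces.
Answer: {3,5}

Derivation:
Constraint 1 (Y + X = W) on D(Y)={1,4,5,6,7} D(X)={1,2,4,5,6,7} D(W)={1,3,5}: Y {1,4,5,6,7}->{1,4}; X {1,2,4,5,6,7}->{1,2,4}; W {1,3,5}->{3,5}
Constraint 2 (Y + X = W) on D(Y)={1,4} D(X)={1,2,4} D(W)={3,5}: no change
Constraint 3 (Y != W) on D(Y)={1,4} D(W)={3,5}: no change
So after all 3 constraints: D(W) = {3,5}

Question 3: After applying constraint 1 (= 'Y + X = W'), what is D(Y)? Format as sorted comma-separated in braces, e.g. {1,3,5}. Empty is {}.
Answer: {1,4}

Derivation:
Constraint 1 (Y + X = W) on D(Y)={1,4,5,6,7} D(X)={1,2,4,5,6,7} D(W)={1,3,5}: Y {1,4,5,6,7}->{1,4}; X {1,2,4,5,6,7}->{1,2,4}; W {1,3,5}->{3,5}
So after constraint 1: D(Y) = {1,4}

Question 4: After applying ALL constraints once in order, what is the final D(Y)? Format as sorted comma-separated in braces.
Constraint 1 (Y + X = W) on D(Y)={1,4,5,6,7} D(X)={1,2,4,5,6,7} D(W)={1,3,5}: Y {1,4,5,6,7}->{1,4}; X {1,2,4,5,6,7}->{1,2,4}; W {1,3,5}->{3,5}
Constraint 2 (Y + X = W) on D(Y)={1,4} D(X)={1,2,4} D(W)={3,5}: no change
Constraint 3 (Y != W) on D(Y)={1,4} D(W)={3,5}: no change
So after all 3 constraints: D(Y) = {1,4}

Answer: {1,4}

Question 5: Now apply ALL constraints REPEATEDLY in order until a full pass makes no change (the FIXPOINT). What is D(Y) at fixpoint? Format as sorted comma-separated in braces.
Answer: {1,4}

Derivation:
pass 0 (initial): D(Y)={1,4,5,6,7}
pass 1: W {1,3,5}->{3,5}; X {1,2,4,5,6,7}->{1,2,4}; Y {1,4,5,6,7}->{1,4}
pass 2: no change
Fixpoint after 2 passes: D(Y) = {1,4}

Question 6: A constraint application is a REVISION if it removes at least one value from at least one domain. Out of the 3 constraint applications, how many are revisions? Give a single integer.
Answer: 1

Derivation:
Constraint 1 (Y + X = W) on D(Y)={1,4,5,6,7} D(X)={1,2,4,5,6,7} D(W)={1,3,5}: Y {1,4,5,6,7}->{1,4}; X {1,2,4,5,6,7}->{1,2,4}; W {1,3,5}->{3,5} => REVISION
Constraint 2 (Y + X = W) on D(Y)={1,4} D(X)={1,2,4} D(W)={3,5}: no change => not a revision
Constraint 3 (Y != W) on D(Y)={1,4} D(W)={3,5}: no change => not a revision
Total revisions = 1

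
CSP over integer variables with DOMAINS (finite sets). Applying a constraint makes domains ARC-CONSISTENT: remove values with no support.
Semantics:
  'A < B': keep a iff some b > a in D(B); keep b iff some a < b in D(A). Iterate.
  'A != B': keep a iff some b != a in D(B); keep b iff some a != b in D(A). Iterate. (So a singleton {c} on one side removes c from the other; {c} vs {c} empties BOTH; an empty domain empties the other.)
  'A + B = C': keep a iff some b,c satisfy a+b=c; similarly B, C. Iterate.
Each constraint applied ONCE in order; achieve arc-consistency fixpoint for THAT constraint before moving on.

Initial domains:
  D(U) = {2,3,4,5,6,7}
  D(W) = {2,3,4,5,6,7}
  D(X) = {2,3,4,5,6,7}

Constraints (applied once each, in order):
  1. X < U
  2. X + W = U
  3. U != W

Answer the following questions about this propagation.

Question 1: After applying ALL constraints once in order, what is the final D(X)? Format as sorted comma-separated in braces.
Constraint 1 (X < U) on D(X)={2,3,4,5,6,7} D(U)={2,3,4,5,6,7}: X {2,3,4,5,6,7}->{2,3,4,5,6}; U {2,3,4,5,6,7}->{3,4,5,6,7}
Constraint 2 (X + W = U) on D(X)={2,3,4,5,6} D(W)={2,3,4,5,6,7} D(U)={3,4,5,6,7}: X {2,3,4,5,6}->{2,3,4,5}; W {2,3,4,5,6,7}->{2,3,4,5}; U {3,4,5,6,7}->{4,5,6,7}
Constraint 3 (U != W) on D(U)={4,5,6,7} D(W)={2,3,4,5}: no change
So after all 3 constraints: D(X) = {2,3,4,5}

Answer: {2,3,4,5}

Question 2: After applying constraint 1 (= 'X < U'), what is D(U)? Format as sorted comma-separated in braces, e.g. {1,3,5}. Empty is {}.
Answer: {3,4,5,6,7}

Derivation:
Constraint 1 (X < U) on D(X)={2,3,4,5,6,7} D(U)={2,3,4,5,6,7}: X {2,3,4,5,6,7}->{2,3,4,5,6}; U {2,3,4,5,6,7}->{3,4,5,6,7}
So after constraint 1: D(U) = {3,4,5,6,7}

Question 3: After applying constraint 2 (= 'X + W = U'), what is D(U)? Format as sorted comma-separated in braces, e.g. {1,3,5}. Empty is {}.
Constraint 1 (X < U) on D(X)={2,3,4,5,6,7} D(U)={2,3,4,5,6,7}: X {2,3,4,5,6,7}->{2,3,4,5,6}; U {2,3,4,5,6,7}->{3,4,5,6,7}
Constraint 2 (X + W = U) on D(X)={2,3,4,5,6} D(W)={2,3,4,5,6,7} D(U)={3,4,5,6,7}: X {2,3,4,5,6}->{2,3,4,5}; W {2,3,4,5,6,7}->{2,3,4,5}; U {3,4,5,6,7}->{4,5,6,7}
So after constraint 2: D(U) = {4,5,6,7}

Answer: {4,5,6,7}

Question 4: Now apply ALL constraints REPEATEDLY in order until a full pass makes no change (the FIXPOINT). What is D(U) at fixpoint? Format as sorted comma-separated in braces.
Answer: {4,5,6,7}

Derivation:
pass 0 (initial): D(U)={2,3,4,5,6,7}
pass 1: U {2,3,4,5,6,7}->{4,5,6,7}; W {2,3,4,5,6,7}->{2,3,4,5}; X {2,3,4,5,6,7}->{2,3,4,5}
pass 2: no change
Fixpoint after 2 passes: D(U) = {4,5,6,7}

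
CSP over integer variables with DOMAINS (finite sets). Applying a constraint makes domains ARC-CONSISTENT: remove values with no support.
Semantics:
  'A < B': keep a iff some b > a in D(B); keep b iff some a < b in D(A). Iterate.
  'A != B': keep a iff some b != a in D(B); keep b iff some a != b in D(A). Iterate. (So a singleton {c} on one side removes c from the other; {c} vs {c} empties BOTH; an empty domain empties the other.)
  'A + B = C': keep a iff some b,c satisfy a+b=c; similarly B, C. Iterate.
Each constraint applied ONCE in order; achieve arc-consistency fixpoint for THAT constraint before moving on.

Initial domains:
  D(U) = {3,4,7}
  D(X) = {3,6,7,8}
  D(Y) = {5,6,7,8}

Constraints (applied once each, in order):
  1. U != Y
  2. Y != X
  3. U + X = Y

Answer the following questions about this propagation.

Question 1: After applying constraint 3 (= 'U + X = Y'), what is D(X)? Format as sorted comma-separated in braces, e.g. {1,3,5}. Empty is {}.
Constraint 1 (U != Y) on D(U)={3,4,7} D(Y)={5,6,7,8}: no change
Constraint 2 (Y != X) on D(Y)={5,6,7,8} D(X)={3,6,7,8}: no change
Constraint 3 (U + X = Y) on D(U)={3,4,7} D(X)={3,6,7,8} D(Y)={5,6,7,8}: U {3,4,7}->{3,4}; X {3,6,7,8}->{3}; Y {5,6,7,8}->{6,7}
So after constraint 3: D(X) = {3}

Answer: {3}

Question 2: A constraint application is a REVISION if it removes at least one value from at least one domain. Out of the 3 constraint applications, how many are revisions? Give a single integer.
Constraint 1 (U != Y) on D(U)={3,4,7} D(Y)={5,6,7,8}: no change => not a revision
Constraint 2 (Y != X) on D(Y)={5,6,7,8} D(X)={3,6,7,8}: no change => not a revision
Constraint 3 (U + X = Y) on D(U)={3,4,7} D(X)={3,6,7,8} D(Y)={5,6,7,8}: U {3,4,7}->{3,4}; X {3,6,7,8}->{3}; Y {5,6,7,8}->{6,7} => REVISION
Total revisions = 1

Answer: 1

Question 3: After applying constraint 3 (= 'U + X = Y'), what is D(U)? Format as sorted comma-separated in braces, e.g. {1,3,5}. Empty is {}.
Constraint 1 (U != Y) on D(U)={3,4,7} D(Y)={5,6,7,8}: no change
Constraint 2 (Y != X) on D(Y)={5,6,7,8} D(X)={3,6,7,8}: no change
Constraint 3 (U + X = Y) on D(U)={3,4,7} D(X)={3,6,7,8} D(Y)={5,6,7,8}: U {3,4,7}->{3,4}; X {3,6,7,8}->{3}; Y {5,6,7,8}->{6,7}
So after constraint 3: D(U) = {3,4}

Answer: {3,4}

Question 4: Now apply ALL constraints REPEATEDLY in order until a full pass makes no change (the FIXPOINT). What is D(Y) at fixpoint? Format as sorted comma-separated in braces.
pass 0 (initial): D(Y)={5,6,7,8}
pass 1: U {3,4,7}->{3,4}; X {3,6,7,8}->{3}; Y {5,6,7,8}->{6,7}
pass 2: no change
Fixpoint after 2 passes: D(Y) = {6,7}

Answer: {6,7}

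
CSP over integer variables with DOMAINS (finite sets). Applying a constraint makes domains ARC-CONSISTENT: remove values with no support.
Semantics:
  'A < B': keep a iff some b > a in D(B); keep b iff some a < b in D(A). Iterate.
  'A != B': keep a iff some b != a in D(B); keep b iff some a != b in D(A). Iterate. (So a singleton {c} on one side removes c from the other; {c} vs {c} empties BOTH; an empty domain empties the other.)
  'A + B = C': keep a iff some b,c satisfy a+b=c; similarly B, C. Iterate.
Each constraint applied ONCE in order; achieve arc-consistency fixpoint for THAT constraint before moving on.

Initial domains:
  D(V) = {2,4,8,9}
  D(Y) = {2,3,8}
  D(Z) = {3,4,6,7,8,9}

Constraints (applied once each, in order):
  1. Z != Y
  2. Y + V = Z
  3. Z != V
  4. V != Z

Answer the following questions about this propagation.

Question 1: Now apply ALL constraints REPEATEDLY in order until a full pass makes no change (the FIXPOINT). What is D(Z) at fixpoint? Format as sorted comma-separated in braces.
pass 0 (initial): D(Z)={3,4,6,7,8,9}
pass 1: V {2,4,8,9}->{2,4}; Y {2,3,8}->{2,3}; Z {3,4,6,7,8,9}->{4,6,7}
pass 2: no change
Fixpoint after 2 passes: D(Z) = {4,6,7}

Answer: {4,6,7}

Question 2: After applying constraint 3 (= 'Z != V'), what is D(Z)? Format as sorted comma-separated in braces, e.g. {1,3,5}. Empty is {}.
Answer: {4,6,7}

Derivation:
Constraint 1 (Z != Y) on D(Z)={3,4,6,7,8,9} D(Y)={2,3,8}: no change
Constraint 2 (Y + V = Z) on D(Y)={2,3,8} D(V)={2,4,8,9} D(Z)={3,4,6,7,8,9}: Y {2,3,8}->{2,3}; V {2,4,8,9}->{2,4}; Z {3,4,6,7,8,9}->{4,6,7}
Constraint 3 (Z != V) on D(Z)={4,6,7} D(V)={2,4}: no change
So after constraint 3: D(Z) = {4,6,7}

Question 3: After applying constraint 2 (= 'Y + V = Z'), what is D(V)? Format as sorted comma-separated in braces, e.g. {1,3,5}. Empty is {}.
Answer: {2,4}

Derivation:
Constraint 1 (Z != Y) on D(Z)={3,4,6,7,8,9} D(Y)={2,3,8}: no change
Constraint 2 (Y + V = Z) on D(Y)={2,3,8} D(V)={2,4,8,9} D(Z)={3,4,6,7,8,9}: Y {2,3,8}->{2,3}; V {2,4,8,9}->{2,4}; Z {3,4,6,7,8,9}->{4,6,7}
So after constraint 2: D(V) = {2,4}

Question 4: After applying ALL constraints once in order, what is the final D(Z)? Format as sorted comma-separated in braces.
Constraint 1 (Z != Y) on D(Z)={3,4,6,7,8,9} D(Y)={2,3,8}: no change
Constraint 2 (Y + V = Z) on D(Y)={2,3,8} D(V)={2,4,8,9} D(Z)={3,4,6,7,8,9}: Y {2,3,8}->{2,3}; V {2,4,8,9}->{2,4}; Z {3,4,6,7,8,9}->{4,6,7}
Constraint 3 (Z != V) on D(Z)={4,6,7} D(V)={2,4}: no change
Constraint 4 (V != Z) on D(V)={2,4} D(Z)={4,6,7}: no change
So after all 4 constraints: D(Z) = {4,6,7}

Answer: {4,6,7}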